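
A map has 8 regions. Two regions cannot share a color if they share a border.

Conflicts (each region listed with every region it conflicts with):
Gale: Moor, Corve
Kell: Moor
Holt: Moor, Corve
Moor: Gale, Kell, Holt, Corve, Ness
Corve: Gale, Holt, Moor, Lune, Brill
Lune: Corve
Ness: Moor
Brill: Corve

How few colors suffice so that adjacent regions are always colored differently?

Holt, Moor, Corve are mutually in conflict, so at least 3 colors are needed.
3 colors suffice: color 1 → {Moor, Lune, Brill}; color 2 → {Kell, Corve, Ness}; color 3 → {Gale, Holt}. Each listed conflict is separated.

3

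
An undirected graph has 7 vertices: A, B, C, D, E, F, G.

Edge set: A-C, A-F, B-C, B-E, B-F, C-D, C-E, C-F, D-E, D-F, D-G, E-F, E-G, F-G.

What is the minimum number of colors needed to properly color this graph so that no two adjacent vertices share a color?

B, C, E, F form a clique, so at least 4 colors are needed.
4 colors suffice: color 1 → {F}; color 2 → {C, G}; color 3 → {A, E}; color 4 → {B, D}. Each edge has distinct colors on its endpoints.

4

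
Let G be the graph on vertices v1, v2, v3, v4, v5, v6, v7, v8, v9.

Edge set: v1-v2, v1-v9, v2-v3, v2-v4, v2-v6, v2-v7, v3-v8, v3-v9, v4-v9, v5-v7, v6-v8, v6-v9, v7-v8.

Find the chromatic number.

2

v2 and v7 are adjacent, so at least 2 colors are needed.
2 colors suffice: v1=2, v2=1, v3=2, v4=2, v5=1, v6=2, v7=2, v8=1, v9=1. Each edge has distinct colors on its endpoints.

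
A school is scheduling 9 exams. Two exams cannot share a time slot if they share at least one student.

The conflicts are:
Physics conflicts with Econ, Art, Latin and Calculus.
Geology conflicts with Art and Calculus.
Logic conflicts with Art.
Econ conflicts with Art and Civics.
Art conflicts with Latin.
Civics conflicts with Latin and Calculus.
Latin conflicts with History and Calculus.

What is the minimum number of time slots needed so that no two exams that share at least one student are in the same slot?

3

Civics, Latin, Calculus all conflict with each other, so at least 3 time slots are needed.
3 time slots suffice: Physics=3, Geology=1, Logic=1, Econ=1, Art=2, Civics=3, Latin=1, History=2, Calculus=2. No two conflicting exams share a time slot.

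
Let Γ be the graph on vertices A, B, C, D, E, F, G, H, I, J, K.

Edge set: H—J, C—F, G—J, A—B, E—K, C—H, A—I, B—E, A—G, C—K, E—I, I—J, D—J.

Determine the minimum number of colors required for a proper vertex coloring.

2

B and E are adjacent, so at least 2 colors are needed.
One proper 2-coloring: A=red, B=blue, C=red, D=blue, E=red, F=blue, G=blue, H=blue, I=blue, J=red, K=blue. Every edge joins two different colors.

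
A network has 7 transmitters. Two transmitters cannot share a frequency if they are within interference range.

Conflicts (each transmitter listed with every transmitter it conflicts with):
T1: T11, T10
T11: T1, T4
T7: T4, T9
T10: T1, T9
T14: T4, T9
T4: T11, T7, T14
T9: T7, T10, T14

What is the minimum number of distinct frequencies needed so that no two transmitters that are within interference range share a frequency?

2

T1 and T11 conflict, so at least 2 frequencies are needed.
2 frequencies suffice: T1=1, T11=2, T7=2, T10=2, T14=2, T4=1, T9=1. Every pair that conflicts lands in different frequencies.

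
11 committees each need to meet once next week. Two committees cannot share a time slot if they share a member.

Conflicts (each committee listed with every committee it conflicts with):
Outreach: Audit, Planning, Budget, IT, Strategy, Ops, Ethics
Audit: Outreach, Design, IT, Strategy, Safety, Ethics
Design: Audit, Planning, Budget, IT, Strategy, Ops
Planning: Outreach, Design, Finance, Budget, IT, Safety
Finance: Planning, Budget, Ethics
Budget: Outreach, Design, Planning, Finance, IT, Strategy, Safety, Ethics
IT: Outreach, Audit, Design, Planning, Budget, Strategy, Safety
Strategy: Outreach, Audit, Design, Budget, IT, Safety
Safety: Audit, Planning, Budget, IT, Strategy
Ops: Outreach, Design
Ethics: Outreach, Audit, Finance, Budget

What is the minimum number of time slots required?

Design, Budget, IT, Strategy all conflict with each other, so at least 4 time slots are needed.
4 time slots suffice: Outreach=2, Audit=1, Design=2, Planning=4, Finance=2, Budget=1, IT=3, Strategy=4, Safety=2, Ops=1, Ethics=3. Each listed conflict is separated.

4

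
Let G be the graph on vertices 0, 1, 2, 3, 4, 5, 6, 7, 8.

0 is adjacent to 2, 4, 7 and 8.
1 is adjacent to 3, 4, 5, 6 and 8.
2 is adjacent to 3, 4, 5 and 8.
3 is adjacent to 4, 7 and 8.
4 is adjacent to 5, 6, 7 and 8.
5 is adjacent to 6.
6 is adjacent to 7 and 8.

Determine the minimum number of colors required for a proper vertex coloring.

4

1, 3, 4, 8 form a clique, so at least 4 colors are needed.
4 colors suffice: color red → {4}; color blue → {5, 7, 8}; color green → {0, 3, 6}; color yellow → {1, 2}. Each edge has distinct colors on its endpoints.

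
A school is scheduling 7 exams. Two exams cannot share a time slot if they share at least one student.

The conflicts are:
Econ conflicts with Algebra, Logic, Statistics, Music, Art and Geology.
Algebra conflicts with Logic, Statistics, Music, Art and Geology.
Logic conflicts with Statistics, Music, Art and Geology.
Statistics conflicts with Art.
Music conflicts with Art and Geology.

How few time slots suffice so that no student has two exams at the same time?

5

Econ, Algebra, Logic, Statistics, Art are mutually in conflict, so at least 5 time slots are needed.
5 time slots suffice: Econ=3, Algebra=2, Logic=1, Statistics=5, Music=5, Art=4, Geology=4. No two conflicting exams share a time slot.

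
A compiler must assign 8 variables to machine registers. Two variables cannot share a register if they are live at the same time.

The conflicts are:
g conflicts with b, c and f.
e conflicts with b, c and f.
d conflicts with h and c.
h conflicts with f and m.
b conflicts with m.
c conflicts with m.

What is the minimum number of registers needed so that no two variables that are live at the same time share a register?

The cycle m-b-e-f-h-m has odd length 5, so it cannot be 2-colored; at least 3 registers are needed.
3 registers suffice: register 1 → {b, c, f}; register 2 → {g, e, d, m}; register 3 → {h}. Every pair that conflicts lands in different registers.

3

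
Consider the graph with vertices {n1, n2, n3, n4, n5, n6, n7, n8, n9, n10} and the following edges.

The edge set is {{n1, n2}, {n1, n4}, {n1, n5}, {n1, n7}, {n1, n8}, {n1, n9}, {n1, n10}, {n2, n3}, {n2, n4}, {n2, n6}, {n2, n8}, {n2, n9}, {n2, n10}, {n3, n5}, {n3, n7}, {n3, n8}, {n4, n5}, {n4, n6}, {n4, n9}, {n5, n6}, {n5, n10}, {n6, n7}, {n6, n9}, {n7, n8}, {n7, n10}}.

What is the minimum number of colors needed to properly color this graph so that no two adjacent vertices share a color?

n1, n2, n4, n9 are pairwise adjacent (a clique of size 4), so at least 4 colors are needed.
A valid assignment using 4 colors: n1=blue, n2=red, n3=blue, n4=green, n5=red, n6=blue, n7=red, n8=green, n9=yellow, n10=green. No two adjacent vertices share a color.

4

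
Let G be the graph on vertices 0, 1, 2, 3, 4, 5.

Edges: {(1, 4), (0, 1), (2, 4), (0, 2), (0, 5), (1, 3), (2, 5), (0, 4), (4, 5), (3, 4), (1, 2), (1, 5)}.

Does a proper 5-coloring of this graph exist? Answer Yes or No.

Yes

The chromatic number is 5. 0, 1, 2, 4, 5 are pairwise adjacent (a clique of size 5), so at least 5 colors are needed.
5 colors suffice: 0=yellow, 1=blue, 2=purple, 3=green, 4=red, 5=green.
That is already a proper 5-coloring.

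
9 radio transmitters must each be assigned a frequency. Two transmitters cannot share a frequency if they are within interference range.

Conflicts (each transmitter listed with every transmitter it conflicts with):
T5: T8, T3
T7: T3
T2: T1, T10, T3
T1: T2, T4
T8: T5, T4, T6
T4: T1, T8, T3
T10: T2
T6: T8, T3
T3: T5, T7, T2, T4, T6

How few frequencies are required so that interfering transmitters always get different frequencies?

T2 and T10 conflict, so at least 2 frequencies are needed.
2 frequencies suffice: frequency 1 → {T1, T8, T10, T3}; frequency 2 → {T5, T7, T2, T4, T6}. No two conflicting transmitters share a frequency.

2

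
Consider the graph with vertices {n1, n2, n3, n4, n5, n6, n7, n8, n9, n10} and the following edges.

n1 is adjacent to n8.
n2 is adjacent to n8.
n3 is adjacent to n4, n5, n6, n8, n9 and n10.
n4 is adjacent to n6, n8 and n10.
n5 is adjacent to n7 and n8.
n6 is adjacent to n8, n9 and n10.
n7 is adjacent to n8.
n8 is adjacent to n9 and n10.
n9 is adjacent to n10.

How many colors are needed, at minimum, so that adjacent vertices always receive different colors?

5

n3, n6, n8, n9, n10 form a clique, so at least 5 colors are needed.
A valid assignment using 5 colors: n1=blue, n2=blue, n3=blue, n4=purple, n5=green, n6=green, n7=blue, n8=red, n9=purple, n10=yellow. No two adjacent vertices share a color.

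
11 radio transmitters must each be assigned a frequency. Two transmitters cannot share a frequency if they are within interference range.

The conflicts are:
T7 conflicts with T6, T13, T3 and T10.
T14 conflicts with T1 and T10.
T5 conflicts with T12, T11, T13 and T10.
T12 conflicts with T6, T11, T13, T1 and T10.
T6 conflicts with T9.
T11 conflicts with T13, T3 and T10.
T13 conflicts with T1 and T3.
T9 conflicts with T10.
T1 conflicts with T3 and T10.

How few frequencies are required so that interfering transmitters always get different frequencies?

T5, T12, T11, T10 pairwise conflict, so at least 4 frequencies are needed.
A valid assignment using 4 frequencies: T7=3, T14=2, T5=4, T12=2, T6=1, T11=3, T13=1, T9=2, T1=3, T3=2, T10=1. Each listed conflict is separated.

4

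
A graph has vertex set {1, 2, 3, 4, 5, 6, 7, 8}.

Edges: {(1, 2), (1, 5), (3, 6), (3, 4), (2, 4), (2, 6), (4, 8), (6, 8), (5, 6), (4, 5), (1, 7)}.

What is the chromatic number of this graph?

2

2 and 4 are adjacent, so at least 2 colors are needed.
A valid assignment using 2 colors: 1=a, 2=b, 3=b, 4=a, 5=b, 6=a, 7=b, 8=b. Every edge joins two different colors.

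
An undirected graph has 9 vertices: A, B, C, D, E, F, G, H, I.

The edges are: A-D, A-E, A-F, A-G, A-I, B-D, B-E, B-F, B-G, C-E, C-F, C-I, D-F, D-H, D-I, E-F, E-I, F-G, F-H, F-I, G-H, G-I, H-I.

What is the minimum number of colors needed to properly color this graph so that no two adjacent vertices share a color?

A, D, F, I are mutually adjacent (a clique of size 4), so at least 4 colors are needed.
4 colors suffice: A=4, B=2, C=4, D=3, E=3, F=1, G=3, H=4, I=2. Every edge joins two different colors.

4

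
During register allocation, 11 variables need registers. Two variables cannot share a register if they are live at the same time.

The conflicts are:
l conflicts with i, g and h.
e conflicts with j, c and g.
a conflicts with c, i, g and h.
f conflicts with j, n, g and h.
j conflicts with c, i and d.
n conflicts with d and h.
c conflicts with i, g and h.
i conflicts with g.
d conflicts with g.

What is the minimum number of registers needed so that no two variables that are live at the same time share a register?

a, c, i, g are mutually in conflict, so at least 4 registers are needed.
4 registers suffice: register 1 → {j, g, h}; register 2 → {l, f, c, d}; register 3 → {e, n, i}; register 4 → {a}. Every pair that conflicts lands in different registers.

4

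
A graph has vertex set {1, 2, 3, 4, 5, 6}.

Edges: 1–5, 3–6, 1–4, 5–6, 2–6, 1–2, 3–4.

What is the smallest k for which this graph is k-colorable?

3

The cycle 5-6-3-4-1-5 has odd length 5, so it cannot be 2-colored; at least 3 colors are needed.
3 colors suffice: 1=red, 2=blue, 3=blue, 4=green, 5=blue, 6=red. Every edge joins two different colors.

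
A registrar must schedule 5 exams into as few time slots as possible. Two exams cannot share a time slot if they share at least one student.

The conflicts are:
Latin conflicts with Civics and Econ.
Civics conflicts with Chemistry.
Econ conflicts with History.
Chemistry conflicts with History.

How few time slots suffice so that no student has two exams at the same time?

The cycle Chemistry-History-Econ-Latin-Civics-Chemistry has odd length 5, so it cannot be 2-colored; at least 3 time slots are needed.
3 time slots suffice: time slot 1 → {Econ, Chemistry}; time slot 2 → {Latin, History}; time slot 3 → {Civics}. No two conflicting exams share a time slot.

3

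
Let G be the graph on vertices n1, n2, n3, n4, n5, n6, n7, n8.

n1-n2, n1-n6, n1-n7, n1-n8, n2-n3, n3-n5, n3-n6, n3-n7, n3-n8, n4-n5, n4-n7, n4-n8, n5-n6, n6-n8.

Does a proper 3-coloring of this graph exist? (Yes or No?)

The chromatic number is 3. n3, n6, n8 are mutually adjacent, so at least 3 colors are needed.
3 colors suffice: color 1 → {n1, n3, n4}; color 2 → {n2, n5, n7, n8}; color 3 → {n6}.
That is already a proper 3-coloring.

Yes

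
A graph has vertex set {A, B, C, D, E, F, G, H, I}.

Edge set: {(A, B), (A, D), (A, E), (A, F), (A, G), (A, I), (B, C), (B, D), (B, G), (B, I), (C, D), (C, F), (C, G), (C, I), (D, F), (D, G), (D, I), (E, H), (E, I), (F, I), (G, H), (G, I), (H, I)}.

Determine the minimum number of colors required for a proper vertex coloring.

5

B, C, D, G, I form a clique, so at least 5 colors are needed.
5 colors suffice: color 1 → {I}; color 2 → {E, F, G}; color 3 → {D, H}; color 4 → {A, C}; color 5 → {B}. Every edge joins two different colors.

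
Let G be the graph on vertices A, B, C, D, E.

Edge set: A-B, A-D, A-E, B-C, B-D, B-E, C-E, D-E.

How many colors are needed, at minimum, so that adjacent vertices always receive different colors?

4

A, B, D, E are mutually adjacent (a clique of size 4), so at least 4 colors are needed.
4 colors suffice: color 1 → {B}; color 2 → {E}; color 3 → {C, D}; color 4 → {A}. Every edge joins two different colors.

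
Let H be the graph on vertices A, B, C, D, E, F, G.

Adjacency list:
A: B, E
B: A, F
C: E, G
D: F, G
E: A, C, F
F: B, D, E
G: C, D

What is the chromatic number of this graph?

3

The cycle D-F-E-C-G-D has odd length 5, so it cannot be 2-colored; at least 3 colors are needed.
3 colors suffice: color 1 → {B, E, G}; color 2 → {A, C, F}; color 3 → {D}. No two adjacent vertices share a color.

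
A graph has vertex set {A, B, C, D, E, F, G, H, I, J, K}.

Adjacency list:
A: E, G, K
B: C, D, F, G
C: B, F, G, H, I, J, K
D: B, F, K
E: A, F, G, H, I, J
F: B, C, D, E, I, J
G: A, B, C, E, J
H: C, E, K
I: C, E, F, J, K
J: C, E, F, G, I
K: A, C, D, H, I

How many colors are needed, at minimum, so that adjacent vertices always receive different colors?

E, F, I, J are mutually adjacent (a clique of size 4), so at least 4 colors are needed.
4 colors suffice: A=3, B=3, C=1, D=1, E=1, F=2, G=2, H=3, I=4, J=3, K=2. No two adjacent vertices share a color.

4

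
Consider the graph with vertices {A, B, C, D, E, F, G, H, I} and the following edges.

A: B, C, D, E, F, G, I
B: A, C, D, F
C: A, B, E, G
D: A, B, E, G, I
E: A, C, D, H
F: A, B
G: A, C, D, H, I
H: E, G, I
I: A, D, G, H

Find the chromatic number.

4

A, D, G, I form a clique, so at least 4 colors are needed.
4 colors suffice: color 1 → {A, H}; color 2 → {C, D, F}; color 3 → {B, E, G}; color 4 → {I}. No two adjacent vertices share a color.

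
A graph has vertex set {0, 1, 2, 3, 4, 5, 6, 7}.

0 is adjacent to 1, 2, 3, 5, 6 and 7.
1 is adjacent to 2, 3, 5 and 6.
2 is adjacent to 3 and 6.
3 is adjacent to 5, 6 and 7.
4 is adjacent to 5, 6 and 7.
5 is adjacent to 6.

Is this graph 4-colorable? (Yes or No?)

0, 1, 3, 5, 6 form a clique, so at least 5 colors are needed.
So 4 colors are not enough.

No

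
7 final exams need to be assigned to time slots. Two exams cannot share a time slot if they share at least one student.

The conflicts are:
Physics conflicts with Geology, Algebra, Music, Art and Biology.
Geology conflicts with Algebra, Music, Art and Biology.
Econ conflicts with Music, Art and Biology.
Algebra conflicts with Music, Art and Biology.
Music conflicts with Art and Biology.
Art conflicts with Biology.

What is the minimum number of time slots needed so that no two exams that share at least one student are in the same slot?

Physics, Geology, Algebra, Music, Art, Biology all conflict with each other, so at least 6 time slots are needed.
6 time slots suffice: time slot 1 → {Art}; time slot 2 → {Biology}; time slot 3 → {Music}; time slot 4 → {Geology, Econ}; time slot 5 → {Algebra}; time slot 6 → {Physics}. Each listed conflict is separated.

6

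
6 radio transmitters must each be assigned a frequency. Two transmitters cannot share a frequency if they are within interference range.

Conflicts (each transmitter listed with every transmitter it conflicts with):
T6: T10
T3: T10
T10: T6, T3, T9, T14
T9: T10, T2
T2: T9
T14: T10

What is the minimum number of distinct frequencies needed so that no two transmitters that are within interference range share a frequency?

T6 and T10 conflict, so at least 2 frequencies are needed.
2 frequencies suffice: frequency 1 → {T10, T2}; frequency 2 → {T6, T3, T9, T14}. Every pair that conflicts lands in different frequencies.

2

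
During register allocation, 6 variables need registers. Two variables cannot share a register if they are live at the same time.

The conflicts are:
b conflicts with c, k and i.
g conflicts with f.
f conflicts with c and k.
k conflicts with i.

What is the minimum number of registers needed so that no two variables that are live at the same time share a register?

3

b, k, i are mutually in conflict, so at least 3 registers are needed.
Using 3 registers: b=1, g=2, f=1, c=2, k=2, i=3. No two conflicting variables share a register.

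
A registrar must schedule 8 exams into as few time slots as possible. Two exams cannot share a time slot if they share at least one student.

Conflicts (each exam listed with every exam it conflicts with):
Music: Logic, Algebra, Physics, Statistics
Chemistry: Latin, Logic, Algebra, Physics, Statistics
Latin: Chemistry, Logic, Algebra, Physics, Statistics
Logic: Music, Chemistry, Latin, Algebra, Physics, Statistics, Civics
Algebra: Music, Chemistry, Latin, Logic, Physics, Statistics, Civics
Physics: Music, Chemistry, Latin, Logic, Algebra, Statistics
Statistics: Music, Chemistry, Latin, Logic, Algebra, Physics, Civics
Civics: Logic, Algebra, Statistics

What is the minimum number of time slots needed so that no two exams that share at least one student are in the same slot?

6

Chemistry, Latin, Logic, Algebra, Physics, Statistics pairwise conflict, so at least 6 time slots are needed.
6 time slots suffice: time slot 1 → {Logic}; time slot 2 → {Statistics}; time slot 3 → {Algebra}; time slot 4 → {Physics, Civics}; time slot 5 → {Music, Chemistry}; time slot 6 → {Latin}. No two conflicting exams share a time slot.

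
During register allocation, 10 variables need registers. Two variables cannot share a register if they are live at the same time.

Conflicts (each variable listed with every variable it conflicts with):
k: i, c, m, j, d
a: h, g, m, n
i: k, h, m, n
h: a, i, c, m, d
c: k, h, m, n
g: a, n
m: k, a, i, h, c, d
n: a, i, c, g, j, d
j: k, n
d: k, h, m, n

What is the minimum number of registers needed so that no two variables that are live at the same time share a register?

k, c, m all conflict with each other, so at least 3 registers are needed.
Using 3 registers: k=2, a=3, i=3, h=2, c=3, g=2, m=1, n=1, j=3, d=3. No two conflicting variables share a register.

3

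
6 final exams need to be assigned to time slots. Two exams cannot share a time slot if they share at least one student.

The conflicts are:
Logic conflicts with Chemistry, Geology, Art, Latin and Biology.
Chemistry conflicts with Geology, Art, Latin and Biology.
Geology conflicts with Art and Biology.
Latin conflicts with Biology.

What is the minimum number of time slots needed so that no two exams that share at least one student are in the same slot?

Logic, Chemistry, Geology, Biology are mutually in conflict, so at least 4 time slots are needed.
4 time slots suffice: time slot 1 → {Chemistry}; time slot 2 → {Logic}; time slot 3 → {Geology, Latin}; time slot 4 → {Art, Biology}. No two conflicting exams share a time slot.

4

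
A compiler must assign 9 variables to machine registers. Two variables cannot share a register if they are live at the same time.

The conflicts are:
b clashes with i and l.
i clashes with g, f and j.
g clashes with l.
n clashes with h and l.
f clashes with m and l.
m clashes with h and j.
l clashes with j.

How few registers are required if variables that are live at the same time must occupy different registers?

3

The cycle h-m-j-l-n-h has odd length 5, so it cannot be 2-colored; at least 3 registers are needed.
3 registers suffice: b=2, i=1, g=2, n=2, f=2, m=1, h=3, l=1, j=2. Each listed conflict is separated.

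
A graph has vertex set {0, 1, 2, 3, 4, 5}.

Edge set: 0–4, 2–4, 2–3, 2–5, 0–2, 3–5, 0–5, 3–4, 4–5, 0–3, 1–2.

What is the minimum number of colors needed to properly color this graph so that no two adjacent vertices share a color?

5

0, 2, 3, 4, 5 are pairwise adjacent (a clique of size 5), so at least 5 colors are needed.
One proper 5-coloring: 0=b, 1=b, 2=a, 3=e, 4=d, 5=c. Every edge joins two different colors.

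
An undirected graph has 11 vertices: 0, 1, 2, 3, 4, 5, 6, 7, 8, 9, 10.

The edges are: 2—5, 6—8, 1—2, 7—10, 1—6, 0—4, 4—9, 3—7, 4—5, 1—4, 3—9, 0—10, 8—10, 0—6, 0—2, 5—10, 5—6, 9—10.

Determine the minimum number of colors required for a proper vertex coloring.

7 and 10 are adjacent, so at least 2 colors are needed.
2 colors suffice: color red → {2, 3, 4, 6, 10}; color blue → {0, 1, 5, 7, 8, 9}. No two adjacent vertices share a color.

2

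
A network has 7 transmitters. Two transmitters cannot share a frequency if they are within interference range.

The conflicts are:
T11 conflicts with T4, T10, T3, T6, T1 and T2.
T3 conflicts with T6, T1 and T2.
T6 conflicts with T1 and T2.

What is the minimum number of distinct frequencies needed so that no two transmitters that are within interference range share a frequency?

T11, T3, T6, T1 all conflict with each other, so at least 4 frequencies are needed.
4 frequencies suffice: frequency 1 → {T11}; frequency 2 → {T4, T10, T6}; frequency 3 → {T3}; frequency 4 → {T1, T2}. Each listed conflict is separated.

4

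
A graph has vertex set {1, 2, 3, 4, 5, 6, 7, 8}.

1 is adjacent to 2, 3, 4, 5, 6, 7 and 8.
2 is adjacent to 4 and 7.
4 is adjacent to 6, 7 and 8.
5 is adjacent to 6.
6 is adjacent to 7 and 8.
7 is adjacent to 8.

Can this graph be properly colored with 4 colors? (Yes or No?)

1, 4, 6, 7, 8 are mutually adjacent (a clique of size 5), so at least 5 colors are needed.
So 4 colors are not enough.

No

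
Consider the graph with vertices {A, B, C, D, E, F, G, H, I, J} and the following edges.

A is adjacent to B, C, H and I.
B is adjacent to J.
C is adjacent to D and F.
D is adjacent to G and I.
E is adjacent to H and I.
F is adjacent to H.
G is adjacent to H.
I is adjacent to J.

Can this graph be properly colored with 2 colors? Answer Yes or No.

No

The cycle H-A-I-D-G-H has odd length 5, so it cannot be 2-colored; at least 3 colors are needed.
So 2 colors are not enough.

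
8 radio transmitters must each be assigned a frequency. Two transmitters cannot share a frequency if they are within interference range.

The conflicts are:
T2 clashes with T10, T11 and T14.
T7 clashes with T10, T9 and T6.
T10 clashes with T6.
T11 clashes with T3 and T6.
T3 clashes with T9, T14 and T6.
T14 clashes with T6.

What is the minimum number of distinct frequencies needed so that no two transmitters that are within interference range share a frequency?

3

T3, T14, T6 all conflict with each other, so at least 3 frequencies are needed.
3 frequencies suffice: frequency 1 → {T2, T9, T6}; frequency 2 → {T7, T3}; frequency 3 → {T10, T11, T14}. Every pair that conflicts lands in different frequencies.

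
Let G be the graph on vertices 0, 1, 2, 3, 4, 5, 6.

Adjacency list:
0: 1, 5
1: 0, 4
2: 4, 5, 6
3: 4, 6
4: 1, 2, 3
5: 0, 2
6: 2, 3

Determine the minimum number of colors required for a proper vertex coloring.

The cycle 4-1-0-5-2-4 has odd length 5, so it cannot be 2-colored; at least 3 colors are needed.
3 colors suffice: color red → {0, 4, 6}; color blue → {1, 2, 3}; color green → {5}. Every edge joins two different colors.

3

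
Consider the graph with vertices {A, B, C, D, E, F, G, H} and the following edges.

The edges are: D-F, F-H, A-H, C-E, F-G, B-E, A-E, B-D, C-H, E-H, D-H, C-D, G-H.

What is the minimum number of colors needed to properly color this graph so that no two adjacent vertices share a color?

3

A, E, H form a triangle, so at least 3 colors are needed.
3 colors suffice: color 1 → {B, H}; color 2 → {D, E, G}; color 3 → {A, C, F}. No two adjacent vertices share a color.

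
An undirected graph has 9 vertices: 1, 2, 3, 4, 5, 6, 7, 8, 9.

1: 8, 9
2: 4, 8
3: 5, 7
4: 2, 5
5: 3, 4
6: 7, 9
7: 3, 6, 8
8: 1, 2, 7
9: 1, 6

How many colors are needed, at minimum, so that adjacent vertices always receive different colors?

The cycle 6-9-1-8-7-6 has odd length 5, so it cannot be 2-colored; at least 3 colors are needed.
One proper 3-coloring: 1=red, 2=green, 3=blue, 4=red, 5=green, 6=blue, 7=red, 8=blue, 9=green. No two adjacent vertices share a color.

3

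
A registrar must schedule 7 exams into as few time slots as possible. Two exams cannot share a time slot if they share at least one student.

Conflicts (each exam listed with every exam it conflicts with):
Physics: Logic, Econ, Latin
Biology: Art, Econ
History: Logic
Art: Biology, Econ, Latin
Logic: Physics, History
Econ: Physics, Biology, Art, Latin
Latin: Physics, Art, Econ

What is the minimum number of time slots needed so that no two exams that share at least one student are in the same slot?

Art, Econ, Latin all conflict with each other, so at least 3 time slots are needed.
3 time slots suffice: Physics=3, Biology=2, History=2, Art=3, Logic=1, Econ=1, Latin=2. Each listed conflict is separated.

3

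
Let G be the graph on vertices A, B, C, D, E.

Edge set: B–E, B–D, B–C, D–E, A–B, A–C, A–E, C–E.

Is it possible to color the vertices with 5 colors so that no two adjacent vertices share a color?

The chromatic number is 4. A, B, C, E form a clique, so at least 4 colors are needed.
4 colors suffice: color 1 → {E}; color 2 → {B}; color 3 → {C, D}; color 4 → {A}.
Since 5 ≥ 4, a proper 5-coloring certainly exists.

Yes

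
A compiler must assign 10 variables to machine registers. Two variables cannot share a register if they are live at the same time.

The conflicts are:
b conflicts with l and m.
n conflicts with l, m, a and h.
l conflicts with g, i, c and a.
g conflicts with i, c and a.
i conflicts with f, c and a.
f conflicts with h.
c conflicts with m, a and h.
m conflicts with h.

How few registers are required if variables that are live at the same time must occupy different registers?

5

l, g, i, c, a pairwise conflict, so at least 5 registers are needed.
Using 5 registers: b=1, n=1, l=2, g=5, i=3, f=1, c=1, m=3, a=4, h=2. Each listed conflict is separated.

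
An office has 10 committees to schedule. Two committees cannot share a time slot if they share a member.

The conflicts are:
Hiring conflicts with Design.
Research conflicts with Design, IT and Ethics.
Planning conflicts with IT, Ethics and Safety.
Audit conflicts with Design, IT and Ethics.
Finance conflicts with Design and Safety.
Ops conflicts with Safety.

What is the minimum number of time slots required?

Research and Design conflict, so at least 2 time slots are needed.
2 time slots suffice: time slot 1 → {Design, IT, Ethics, Safety}; time slot 2 → {Hiring, Research, Planning, Audit, Finance, Ops}. No two conflicting committees share a time slot.

2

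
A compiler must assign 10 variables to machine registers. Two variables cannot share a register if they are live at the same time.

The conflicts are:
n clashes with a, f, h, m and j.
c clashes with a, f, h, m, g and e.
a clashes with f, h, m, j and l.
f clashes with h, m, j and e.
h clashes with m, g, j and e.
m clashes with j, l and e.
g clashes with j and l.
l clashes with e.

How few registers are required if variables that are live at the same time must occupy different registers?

n, a, f, h, m, j pairwise conflict, so at least 6 registers are needed.
Using 6 registers: n=6, c=5, a=3, f=4, h=1, m=2, g=2, j=5, l=1, e=3. Each listed conflict is separated.

6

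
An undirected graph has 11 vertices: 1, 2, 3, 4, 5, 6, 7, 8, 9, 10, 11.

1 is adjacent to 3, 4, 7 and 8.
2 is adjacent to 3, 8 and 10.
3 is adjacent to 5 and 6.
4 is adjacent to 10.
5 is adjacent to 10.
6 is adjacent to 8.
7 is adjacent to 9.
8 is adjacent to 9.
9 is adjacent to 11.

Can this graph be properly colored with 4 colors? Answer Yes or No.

Yes

The chromatic number is 3. The cycle 3-2-10-4-1-3 has odd length 5, so it cannot be 2-colored; at least 3 colors are needed.
3 colors suffice: color a → {3, 7, 8, 10, 11}; color b → {1, 2, 5, 6, 9}; color c → {4}.
Since 4 ≥ 3, a proper 4-coloring certainly exists.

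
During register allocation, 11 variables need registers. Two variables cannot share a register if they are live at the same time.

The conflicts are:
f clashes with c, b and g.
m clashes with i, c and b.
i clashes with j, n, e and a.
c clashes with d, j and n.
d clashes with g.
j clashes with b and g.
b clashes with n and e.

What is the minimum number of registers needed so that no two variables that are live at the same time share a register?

2

c and d conflict, so at least 2 registers are needed.
2 registers suffice: register 1 → {i, c, b, g}; register 2 → {f, m, d, j, n, e, a}. No two conflicting variables share a register.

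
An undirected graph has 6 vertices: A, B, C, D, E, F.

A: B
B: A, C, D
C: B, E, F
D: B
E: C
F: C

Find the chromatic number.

2

C and E are adjacent, so at least 2 colors are needed.
2 colors suffice: color red → {A, C, D}; color blue → {B, E, F}. No two adjacent vertices share a color.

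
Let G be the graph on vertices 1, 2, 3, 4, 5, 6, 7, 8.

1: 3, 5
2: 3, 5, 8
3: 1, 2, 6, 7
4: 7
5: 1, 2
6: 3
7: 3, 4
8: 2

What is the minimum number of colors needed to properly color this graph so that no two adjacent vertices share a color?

2

2 and 8 are adjacent, so at least 2 colors are needed.
2 colors suffice: color red → {3, 4, 5, 8}; color blue → {1, 2, 6, 7}. Each edge has distinct colors on its endpoints.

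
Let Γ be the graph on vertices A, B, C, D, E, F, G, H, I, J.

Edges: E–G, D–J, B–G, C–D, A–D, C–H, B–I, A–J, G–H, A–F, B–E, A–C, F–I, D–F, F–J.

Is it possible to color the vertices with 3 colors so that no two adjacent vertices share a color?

No

A, D, F, J form a clique, so at least 4 colors are needed.
So 3 colors are not enough.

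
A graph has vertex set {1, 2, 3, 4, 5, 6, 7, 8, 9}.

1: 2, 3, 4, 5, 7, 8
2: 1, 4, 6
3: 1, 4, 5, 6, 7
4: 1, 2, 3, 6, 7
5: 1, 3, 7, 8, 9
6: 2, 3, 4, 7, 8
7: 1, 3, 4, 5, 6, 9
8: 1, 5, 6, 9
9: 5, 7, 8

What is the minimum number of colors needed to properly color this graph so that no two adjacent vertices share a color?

4

1, 3, 5, 7 form a clique, so at least 4 colors are needed.
4 colors suffice: color red → {1, 6, 9}; color blue → {2, 7, 8}; color green → {4, 5}; color yellow → {3}. Each edge has distinct colors on its endpoints.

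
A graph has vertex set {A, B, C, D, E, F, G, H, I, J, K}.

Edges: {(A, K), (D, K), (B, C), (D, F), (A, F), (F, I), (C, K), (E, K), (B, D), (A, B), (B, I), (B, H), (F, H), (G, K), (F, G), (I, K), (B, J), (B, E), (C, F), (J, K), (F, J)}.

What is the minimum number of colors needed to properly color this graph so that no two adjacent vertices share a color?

B and H are adjacent, so at least 2 colors are needed.
2 colors suffice: color 1 → {B, F, K}; color 2 → {A, C, D, E, G, H, I, J}. Every edge joins two different colors.

2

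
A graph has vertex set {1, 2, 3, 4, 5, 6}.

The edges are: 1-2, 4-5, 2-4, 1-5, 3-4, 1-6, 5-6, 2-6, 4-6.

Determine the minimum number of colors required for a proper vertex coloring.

3

2, 4, 6 are mutually adjacent, so at least 3 colors are needed.
3 colors suffice: 1=red, 2=green, 3=blue, 4=red, 5=green, 6=blue. Each edge has distinct colors on its endpoints.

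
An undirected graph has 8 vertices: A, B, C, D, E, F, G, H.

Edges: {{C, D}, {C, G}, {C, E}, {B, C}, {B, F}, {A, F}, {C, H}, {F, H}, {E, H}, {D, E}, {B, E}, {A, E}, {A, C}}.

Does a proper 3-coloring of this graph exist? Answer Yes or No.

The chromatic number is 3. B, C, E are pairwise adjacent, so at least 3 colors are needed.
A valid assignment using 3 colors: A=3, B=3, C=1, D=3, E=2, F=1, G=2, H=3.
That is already a proper 3-coloring.

Yes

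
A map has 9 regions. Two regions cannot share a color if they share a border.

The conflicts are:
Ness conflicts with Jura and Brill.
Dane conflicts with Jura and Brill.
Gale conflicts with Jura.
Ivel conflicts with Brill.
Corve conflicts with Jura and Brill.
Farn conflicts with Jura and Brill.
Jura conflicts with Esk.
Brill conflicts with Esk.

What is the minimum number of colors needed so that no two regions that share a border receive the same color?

2

Corve and Jura conflict, so at least 2 colors are needed.
One proper 2-coloring: Ness=2, Dane=2, Gale=2, Ivel=2, Corve=2, Farn=2, Jura=1, Brill=1, Esk=2. Every pair that conflicts lands in different colors.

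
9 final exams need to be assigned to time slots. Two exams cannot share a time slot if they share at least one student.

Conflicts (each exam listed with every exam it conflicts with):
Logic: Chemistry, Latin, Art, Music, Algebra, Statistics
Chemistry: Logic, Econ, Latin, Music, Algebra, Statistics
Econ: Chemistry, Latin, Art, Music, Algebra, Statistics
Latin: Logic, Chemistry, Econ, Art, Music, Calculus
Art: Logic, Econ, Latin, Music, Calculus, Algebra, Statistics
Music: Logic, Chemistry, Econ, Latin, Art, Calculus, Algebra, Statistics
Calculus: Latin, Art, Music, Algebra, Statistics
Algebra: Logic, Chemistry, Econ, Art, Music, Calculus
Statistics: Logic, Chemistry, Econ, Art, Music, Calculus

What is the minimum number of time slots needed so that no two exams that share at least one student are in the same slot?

Logic, Chemistry, Music, Statistics all conflict with each other, so at least 4 time slots are needed.
4 time slots suffice: time slot 1 → {Music}; time slot 2 → {Chemistry, Art}; time slot 3 → {Latin, Algebra, Statistics}; time slot 4 → {Logic, Econ, Calculus}. Each listed conflict is separated.

4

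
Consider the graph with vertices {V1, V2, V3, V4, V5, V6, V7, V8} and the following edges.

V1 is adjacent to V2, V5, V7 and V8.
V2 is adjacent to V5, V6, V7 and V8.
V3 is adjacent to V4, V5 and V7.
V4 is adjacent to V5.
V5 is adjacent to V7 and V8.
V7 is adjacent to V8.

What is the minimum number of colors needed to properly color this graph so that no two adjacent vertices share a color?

5

V1, V2, V5, V7, V8 are mutually adjacent (a clique of size 5), so at least 5 colors are needed.
One proper 5-coloring: V1=yellow, V2=blue, V3=blue, V4=green, V5=red, V6=red, V7=green, V8=purple. No two adjacent vertices share a color.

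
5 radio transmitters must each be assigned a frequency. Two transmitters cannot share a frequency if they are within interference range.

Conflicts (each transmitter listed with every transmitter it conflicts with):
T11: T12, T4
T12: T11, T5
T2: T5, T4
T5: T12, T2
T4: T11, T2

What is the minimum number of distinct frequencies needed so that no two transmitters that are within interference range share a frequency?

3

The cycle T12-T11-T4-T2-T5-T12 has odd length 5, so it cannot be 2-colored; at least 3 frequencies are needed.
3 frequencies suffice: frequency 1 → {T5, T4}; frequency 2 → {T11, T2}; frequency 3 → {T12}. Every pair that conflicts lands in different frequencies.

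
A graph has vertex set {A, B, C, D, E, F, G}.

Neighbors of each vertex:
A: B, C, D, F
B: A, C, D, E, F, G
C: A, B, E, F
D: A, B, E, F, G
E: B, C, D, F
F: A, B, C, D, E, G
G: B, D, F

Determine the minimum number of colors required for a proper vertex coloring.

4

A, B, D, F are pairwise adjacent (a clique of size 4), so at least 4 colors are needed.
4 colors suffice: A=4, B=2, C=3, D=3, E=4, F=1, G=4. Every edge joins two different colors.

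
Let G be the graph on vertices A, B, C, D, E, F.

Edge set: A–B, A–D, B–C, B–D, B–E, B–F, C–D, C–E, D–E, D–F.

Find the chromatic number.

4

B, C, D, E form a clique, so at least 4 colors are needed.
One proper 4-coloring: A=3, B=2, C=4, D=1, E=3, F=3. Every edge joins two different colors.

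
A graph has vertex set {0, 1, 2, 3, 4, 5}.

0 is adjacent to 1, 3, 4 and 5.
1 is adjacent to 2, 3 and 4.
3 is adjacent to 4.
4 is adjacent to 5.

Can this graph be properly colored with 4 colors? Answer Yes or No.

The chromatic number is 4. 0, 1, 3, 4 form a clique, so at least 4 colors are needed.
4 colors suffice: 0=c, 1=b, 2=a, 3=d, 4=a, 5=b.
That is already a proper 4-coloring.

Yes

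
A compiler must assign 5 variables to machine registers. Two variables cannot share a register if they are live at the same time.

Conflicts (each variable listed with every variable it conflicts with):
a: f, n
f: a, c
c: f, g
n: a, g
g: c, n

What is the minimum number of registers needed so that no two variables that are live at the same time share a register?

The cycle g-n-a-f-c-g has odd length 5, so it cannot be 2-colored; at least 3 registers are needed.
3 registers suffice: register 1 → {a, c}; register 2 → {f, g}; register 3 → {n}. Every pair that conflicts lands in different registers.

3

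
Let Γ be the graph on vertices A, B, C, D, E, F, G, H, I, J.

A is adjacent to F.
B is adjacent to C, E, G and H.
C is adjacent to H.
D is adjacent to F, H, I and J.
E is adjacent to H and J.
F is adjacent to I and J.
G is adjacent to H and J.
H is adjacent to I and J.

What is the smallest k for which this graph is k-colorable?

3

D, H, J are mutually adjacent, so at least 3 colors are needed.
3 colors suffice: color 1 → {F, H}; color 2 → {A, B, I, J}; color 3 → {C, D, E, G}. No two adjacent vertices share a color.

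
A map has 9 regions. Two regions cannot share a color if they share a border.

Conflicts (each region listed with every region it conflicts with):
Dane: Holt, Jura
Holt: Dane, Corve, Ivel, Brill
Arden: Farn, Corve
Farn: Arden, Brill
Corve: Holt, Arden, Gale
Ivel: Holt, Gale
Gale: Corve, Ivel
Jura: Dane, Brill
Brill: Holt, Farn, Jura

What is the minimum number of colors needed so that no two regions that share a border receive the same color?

3

The cycle Holt-Brill-Farn-Arden-Corve-Holt has odd length 5, so it cannot be 2-colored; at least 3 colors are needed.
3 colors suffice: color 1 → {Holt, Farn, Gale, Jura}; color 2 → {Dane, Corve, Ivel, Brill}; color 3 → {Arden}. No two conflicting regions share a color.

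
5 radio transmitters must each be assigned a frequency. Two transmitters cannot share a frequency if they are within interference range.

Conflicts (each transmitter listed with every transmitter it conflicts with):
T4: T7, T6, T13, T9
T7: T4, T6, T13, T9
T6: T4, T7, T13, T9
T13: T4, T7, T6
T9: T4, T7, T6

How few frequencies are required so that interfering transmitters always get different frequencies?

4

T4, T7, T6, T9 all conflict with each other, so at least 4 frequencies are needed.
A valid assignment using 4 frequencies: T4=2, T7=1, T6=3, T13=4, T9=4. Each listed conflict is separated.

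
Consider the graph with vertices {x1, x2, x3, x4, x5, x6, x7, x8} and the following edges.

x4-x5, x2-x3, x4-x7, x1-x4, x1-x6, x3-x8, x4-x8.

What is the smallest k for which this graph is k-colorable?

x4 and x8 are adjacent, so at least 2 colors are needed.
A valid assignment using 2 colors: x1=B, x2=B, x3=R, x4=R, x5=B, x6=R, x7=B, x8=B. Each edge has distinct colors on its endpoints.

2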